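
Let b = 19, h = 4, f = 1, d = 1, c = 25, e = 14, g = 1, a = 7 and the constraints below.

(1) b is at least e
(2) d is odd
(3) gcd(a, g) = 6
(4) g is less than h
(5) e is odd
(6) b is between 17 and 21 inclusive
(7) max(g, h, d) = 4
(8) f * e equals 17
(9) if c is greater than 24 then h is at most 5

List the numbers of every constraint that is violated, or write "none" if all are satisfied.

(1) b = 19, e = 14; 19 ≥ 14 — holds.
(2) d = 1 is odd — holds.
(3) gcd(7, 1) = 1, not 6 — does not hold.
(4) g = 1, h = 4; 1 < 4 — holds.
(5) e = 14 is even — does not hold.
(6) b = 19 lies in [17, 21] — holds.
(7) max(1, 4, 1) = 4 — holds.
(8) f * e = 1 * 14 = 14, not 17 — does not hold.
(9) c = 25 > 24, so we need h ≤ 5; h = 4 ≤ 5 — holds.

Violated: 3, 5, 8.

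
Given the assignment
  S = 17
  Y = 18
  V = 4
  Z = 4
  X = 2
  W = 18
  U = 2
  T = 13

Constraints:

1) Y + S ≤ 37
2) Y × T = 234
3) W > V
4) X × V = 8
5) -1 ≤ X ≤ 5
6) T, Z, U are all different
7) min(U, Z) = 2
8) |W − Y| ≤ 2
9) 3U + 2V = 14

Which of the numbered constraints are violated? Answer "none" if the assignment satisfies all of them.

1) Y + S = 18 + 17 = 35; 35 ≤ 37 — holds.
2) Y × T = 18 × 13 = 234 — holds.
3) W = 18, V = 4; 18 > 4 — holds.
4) X × V = 2 × 4 = 8 — holds.
5) X = 2 lies in [-1, 5] — holds.
6) values 13, 4, 2 are pairwise distinct — holds.
7) min(2, 4) = 2 — holds.
8) |18 − 18| = 0; 0 ≤ 2 — holds.
9) 3U + 2V = 3(2) + 2(4) = 14 — holds.

Yes — all constraints hold.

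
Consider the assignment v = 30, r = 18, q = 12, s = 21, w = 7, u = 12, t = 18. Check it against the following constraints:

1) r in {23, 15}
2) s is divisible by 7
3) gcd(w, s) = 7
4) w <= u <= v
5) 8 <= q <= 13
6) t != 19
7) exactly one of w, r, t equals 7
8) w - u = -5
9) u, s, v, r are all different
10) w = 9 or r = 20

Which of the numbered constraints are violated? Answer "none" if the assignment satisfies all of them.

1) r = 18 is not in {23, 15} — fails.
2) 21 / 7 = 3, so 7 divides 21 — holds.
3) gcd(7, 21) = 7 — holds.
4) values 7 <= 12 <= 30 — holds.
5) q = 12 lies in [8, 13] — holds.
6) t = 18, and 18 ≠ 19 — holds.
7) w=7, r=18, t=18; 1 of them equals 7 — holds.
8) w - u = 7 - 12 = -5 — holds.
9) values 12, 21, 30, 18 are pairwise distinct — holds.
10) w = 7 ≠ 9 and r = 18 ≠ 20; both disjuncts false — fails.

Violated: 1 and 10.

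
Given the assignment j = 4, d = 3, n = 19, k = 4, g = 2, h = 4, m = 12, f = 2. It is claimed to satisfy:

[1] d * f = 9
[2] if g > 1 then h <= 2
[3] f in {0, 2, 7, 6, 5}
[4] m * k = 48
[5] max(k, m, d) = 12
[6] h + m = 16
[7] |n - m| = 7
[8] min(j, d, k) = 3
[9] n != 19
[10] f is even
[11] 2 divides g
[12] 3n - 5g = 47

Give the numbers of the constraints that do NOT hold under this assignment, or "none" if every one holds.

[1] d * f = 3 * 2 = 6, not 9  FAIL
[2] g = 2 > 1, so we need h ≤ 2; but h = 4 > 2  FAIL
[3] f = 2 is in {0, 2, 7, 6, 5}  OK
[4] m * k = 12 * 4 = 48  OK
[5] max(4, 12, 3) = 12  OK
[6] h + m = 4 + 12 = 16  OK
[7] |19 - 12| = 7  OK
[8] min(4, 3, 4) = 3  OK
[9] n = 19, but 19 is required to differ  FAIL
[10] f = 2 is even  OK
[11] 2 / 2 = 1, so 2 divides 2  OK
[12] 3n - 5g = 3(19) - 5(2) = 47  OK

The assignment fails constraints 1, 2, 9.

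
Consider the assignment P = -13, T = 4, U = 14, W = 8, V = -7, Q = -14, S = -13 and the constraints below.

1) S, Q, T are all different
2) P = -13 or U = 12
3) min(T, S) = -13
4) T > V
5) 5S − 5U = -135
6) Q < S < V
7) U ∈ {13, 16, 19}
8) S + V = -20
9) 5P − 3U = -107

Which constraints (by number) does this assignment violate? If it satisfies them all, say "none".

No — constraint 7 is not satisfied.

1) values -13, -14, 4 are pairwise distinct — OK.
2) P = -13 = -13 (first disjunct) — OK.
3) min(4, -13) = -13 — OK.
4) T = 4, V = -7; 4 > -7 — OK.
5) 5S − 5U = 5(-13) − 5(14) = -135 — OK.
6) values -14 < -13 < -7 — OK.
7) U = 14 is not in {13, 16, 19} — violated.
8) S + V = -13 + (-7) = -20 — OK.
9) 5P − 3U = 5(-13) − 3(14) = -107 — OK.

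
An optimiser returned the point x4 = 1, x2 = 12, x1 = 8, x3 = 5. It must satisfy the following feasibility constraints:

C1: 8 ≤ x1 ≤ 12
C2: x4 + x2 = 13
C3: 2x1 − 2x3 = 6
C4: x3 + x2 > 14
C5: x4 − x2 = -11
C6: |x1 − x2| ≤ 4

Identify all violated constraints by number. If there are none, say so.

The assignment satisfies every constraint.

C1: x1 = 8 lies in [8, 12] — holds.
C2: x4 + x2 = 1 + 12 = 13 — holds.
C3: 2x1 − 2x3 = 2(8) − 2(5) = 6 — holds.
C4: x3 + x2 = 5 + 12 = 17; 17 > 14 — holds.
C5: x4 − x2 = 1 − 12 = -11 — holds.
C6: |8 − 12| = 4; 4 ≤ 4 — holds.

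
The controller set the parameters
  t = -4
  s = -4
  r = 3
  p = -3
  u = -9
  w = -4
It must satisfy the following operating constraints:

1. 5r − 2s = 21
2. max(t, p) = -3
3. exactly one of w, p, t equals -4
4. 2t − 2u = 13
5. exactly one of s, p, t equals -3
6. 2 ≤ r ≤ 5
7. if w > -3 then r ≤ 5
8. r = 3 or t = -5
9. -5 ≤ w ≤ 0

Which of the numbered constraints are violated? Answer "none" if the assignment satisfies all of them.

1. 5r − 2s = 5(3) − 2(-4) = 23, not 21 — violated.
2. max(-4, -3) = -3 — satisfied.
3. w=-4, p=-3, t=-4; 2 of them equal -4, not exactly one — violated.
4. 2t − 2u = 2(-4) − 2(-9) = 10, not 13 — violated.
5. s=-4, p=-3, t=-4; 1 of them equals -3 — satisfied.
6. r = 3 lies in [2, 5] — satisfied.
7. w = -4, not > -3; antecedent false, conditional vacuously true — satisfied.
8. r = 3 = 3 (first disjunct) — satisfied.
9. w = -4 lies in [-5, 0] — satisfied.

No — constraints 1, 3, and 4 are not satisfied.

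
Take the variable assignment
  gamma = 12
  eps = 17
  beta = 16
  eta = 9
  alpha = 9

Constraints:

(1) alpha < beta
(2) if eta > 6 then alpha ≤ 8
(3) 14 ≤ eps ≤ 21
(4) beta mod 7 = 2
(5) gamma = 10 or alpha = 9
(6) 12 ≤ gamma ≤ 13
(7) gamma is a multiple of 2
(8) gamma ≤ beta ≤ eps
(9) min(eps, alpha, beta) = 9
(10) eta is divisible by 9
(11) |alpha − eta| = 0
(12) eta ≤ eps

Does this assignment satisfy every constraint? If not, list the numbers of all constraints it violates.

(1) alpha = 9, beta = 16; 9 < 16 — OK.
(2) eta = 9 > 6, so we need alpha ≤ 8; but alpha = 9 > 8 — violated.
(3) eps = 17 lies in [14, 21] — OK.
(4) 16 mod 7 = 2 — OK.
(5) gamma = 12 ≠ 10, but alpha = 9 = 9 (second disjunct) — OK.
(6) gamma = 12 lies in [12, 13] — OK.
(7) 12 / 2 = 6, so 2 divides 12 — OK.
(8) values 12 ≤ 16 ≤ 17 — OK.
(9) min(17, 9, 16) = 9 — OK.
(10) 9 / 9 = 1, so 9 divides 9 — OK.
(11) |9 − 9| = 0 — OK.
(12) eta = 9, eps = 17; 9 ≤ 17 — OK.

Constraint 2 is violated.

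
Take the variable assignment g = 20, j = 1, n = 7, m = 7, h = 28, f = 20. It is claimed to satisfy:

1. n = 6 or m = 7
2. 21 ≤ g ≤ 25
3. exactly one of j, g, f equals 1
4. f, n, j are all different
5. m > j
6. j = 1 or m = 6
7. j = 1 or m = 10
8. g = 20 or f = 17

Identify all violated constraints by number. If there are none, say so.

No — constraint 2 is not satisfied.

1. n = 7 ≠ 6, but m = 7 = 7 (second disjunct)  ✓
2. g = 20 is outside [21, 25]  ✗
3. j=1, g=20, f=20; 1 of them equals 1  ✓
4. values 20, 7, 1 are pairwise distinct  ✓
5. m = 7, j = 1; 7 > 1  ✓
6. j = 1 = 1 (first disjunct)  ✓
7. j = 1 = 1 (first disjunct)  ✓
8. g = 20 = 20 (first disjunct)  ✓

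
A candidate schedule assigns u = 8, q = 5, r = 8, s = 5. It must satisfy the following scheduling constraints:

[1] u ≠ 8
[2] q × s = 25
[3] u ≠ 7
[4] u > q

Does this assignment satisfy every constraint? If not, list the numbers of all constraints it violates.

[1] u = 8, but 8 is required to differ — does not hold.
[2] q × s = 5 × 5 = 25 — holds.
[3] u = 8, and 8 ≠ 7 — holds.
[4] u = 8, q = 5; 8 > 5 — holds.

The assignment fails constraint 1.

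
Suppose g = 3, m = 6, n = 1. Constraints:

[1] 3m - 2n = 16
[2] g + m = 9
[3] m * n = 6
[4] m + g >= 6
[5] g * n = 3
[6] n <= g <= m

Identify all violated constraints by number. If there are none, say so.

All constraints are satisfied.

[1] 3m - 2n = 3(6) - 2(1) = 16 — holds.
[2] g + m = 3 + 6 = 9 — holds.
[3] m * n = 6 * 1 = 6 — holds.
[4] m + g = 6 + 3 = 9; 9 ≥ 6 — holds.
[5] g * n = 3 * 1 = 3 — holds.
[6] values 1 <= 3 <= 6 — holds.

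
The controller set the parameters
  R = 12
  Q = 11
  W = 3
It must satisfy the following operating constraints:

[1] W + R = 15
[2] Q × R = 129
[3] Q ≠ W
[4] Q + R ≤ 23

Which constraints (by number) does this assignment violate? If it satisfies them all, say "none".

Constraint 2 is violated.

[1] W + R = 3 + 12 = 15 — holds.
[2] Q × R = 11 × 12 = 132, not 129 — fails.
[3] Q = 11, W = 3; distinct — holds.
[4] Q + R = 11 + 12 = 23; 23 ≤ 23 — holds.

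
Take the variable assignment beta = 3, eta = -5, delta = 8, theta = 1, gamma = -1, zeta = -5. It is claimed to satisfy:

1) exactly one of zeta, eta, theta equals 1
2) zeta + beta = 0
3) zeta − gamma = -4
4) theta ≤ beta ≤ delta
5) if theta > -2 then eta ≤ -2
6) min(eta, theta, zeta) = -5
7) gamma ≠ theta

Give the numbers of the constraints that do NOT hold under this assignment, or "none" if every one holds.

1) zeta=-5, eta=-5, theta=1; 1 of them equals 1 — holds.
2) zeta + beta = -5 + 3 = -2, not 0 — fails.
3) zeta − gamma = -5 − (-1) = -4 — holds.
4) values 1 ≤ 3 ≤ 8 — holds.
5) theta = 1 > -2, so we need eta ≤ -2; eta = -5 ≤ -2 — holds.
6) min(-5, 1, -5) = -5 — holds.
7) gamma = -1, theta = 1; distinct — holds.

Violated: 2.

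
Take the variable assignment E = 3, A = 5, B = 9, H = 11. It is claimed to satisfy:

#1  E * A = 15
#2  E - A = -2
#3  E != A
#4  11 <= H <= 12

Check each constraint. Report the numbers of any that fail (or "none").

#1 E * A = 3 * 5 = 15 — holds.
#2 E - A = 3 - 5 = -2 — holds.
#3 E = 3, A = 5; distinct — holds.
#4 H = 11 lies in [11, 12] — holds.

The assignment satisfies every constraint.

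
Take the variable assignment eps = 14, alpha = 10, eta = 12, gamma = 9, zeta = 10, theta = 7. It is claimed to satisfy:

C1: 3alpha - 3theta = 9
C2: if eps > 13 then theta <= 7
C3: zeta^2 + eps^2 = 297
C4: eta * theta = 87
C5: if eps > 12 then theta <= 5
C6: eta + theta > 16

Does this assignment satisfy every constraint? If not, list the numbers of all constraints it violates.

C1: 3alpha - 3theta = 3(10) - 3(7) = 9 — satisfied.
C2: eps = 14 > 13, so we need theta ≤ 7; theta = 7 ≤ 7 — satisfied.
C3: zeta^2 + eps^2 = 10^2 + 14^2 = 100 + 196 = 296, not 297 — violated.
C4: eta * theta = 12 * 7 = 84, not 87 — violated.
C5: eps = 14 > 12, so we need theta ≤ 5; but theta = 7 > 5 — violated.
C6: eta + theta = 12 + 7 = 19; 19 > 16 — satisfied.

Violated: 3, 4, and 5.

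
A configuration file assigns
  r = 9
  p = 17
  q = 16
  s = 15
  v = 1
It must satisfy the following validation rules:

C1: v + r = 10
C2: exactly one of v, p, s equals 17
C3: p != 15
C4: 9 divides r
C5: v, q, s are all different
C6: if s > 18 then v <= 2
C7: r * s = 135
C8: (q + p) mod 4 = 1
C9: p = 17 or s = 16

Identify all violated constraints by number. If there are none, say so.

All constraints are satisfied.

C1: v + r = 1 + 9 = 10 — holds.
C2: v=1, p=17, s=15; 1 of them equals 17 — holds.
C3: p = 17, and 17 ≠ 15 — holds.
C4: 9 / 9 = 1, so 9 divides 9 — holds.
C5: values 1, 16, 15 are pairwise distinct — holds.
C6: s = 15, not > 18; antecedent false, conditional vacuously true — holds.
C7: r * s = 9 * 15 = 135 — holds.
C8: q + p = 33; 33 mod 4 = 1 — holds.
C9: p = 17 = 17 (first disjunct) — holds.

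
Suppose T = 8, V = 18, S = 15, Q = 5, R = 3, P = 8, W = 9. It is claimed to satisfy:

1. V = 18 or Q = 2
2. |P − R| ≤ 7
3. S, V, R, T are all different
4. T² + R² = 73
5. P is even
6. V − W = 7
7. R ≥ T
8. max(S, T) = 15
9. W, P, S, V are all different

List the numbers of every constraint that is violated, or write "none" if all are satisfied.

The assignment fails constraints 6, 7.

1. V = 18 = 18 (first disjunct) — holds.
2. |8 − 3| = 5; 5 ≤ 7 — holds.
3. values 15, 18, 3, 8 are pairwise distinct — holds.
4. T² + R² = 8² + 3² = 64 + 9 = 73 — holds.
5. P = 8 is even — holds.
6. V − W = 18 − 9 = 9, not 7 — fails.
7. R = 3, T = 8; 3 < 8 (want ≥) — fails.
8. max(15, 8) = 15 — holds.
9. values 9, 8, 15, 18 are pairwise distinct — holds.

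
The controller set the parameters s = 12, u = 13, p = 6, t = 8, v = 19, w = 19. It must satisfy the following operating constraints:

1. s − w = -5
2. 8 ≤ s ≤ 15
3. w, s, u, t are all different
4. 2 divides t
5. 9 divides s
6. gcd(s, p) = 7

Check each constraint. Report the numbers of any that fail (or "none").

Constraints 1, 5, and 6 do not hold.

1. s − w = 12 − 19 = -7, not -5  ✘
2. s = 12 lies in [8, 15]  ✔
3. values 19, 12, 13, 8 are pairwise distinct  ✔
4. 8 / 2 = 4, so 2 divides 8  ✔
5. 12 = 9×1 + 3, so 9 does not divide 12  ✘
6. gcd(12, 6) = 6, not 7  ✘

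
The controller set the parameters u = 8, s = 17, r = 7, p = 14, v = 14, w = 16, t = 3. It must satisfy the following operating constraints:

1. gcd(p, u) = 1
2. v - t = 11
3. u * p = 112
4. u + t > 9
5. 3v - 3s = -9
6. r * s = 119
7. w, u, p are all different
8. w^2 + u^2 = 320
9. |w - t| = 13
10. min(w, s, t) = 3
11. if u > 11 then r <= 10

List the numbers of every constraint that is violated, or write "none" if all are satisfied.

The assignment fails constraint 1.

1. gcd(14, 8) = 2, not 1 — violated.
2. v - t = 14 - 3 = 11 — OK.
3. u * p = 8 * 14 = 112 — OK.
4. u + t = 8 + 3 = 11; 11 > 9 — OK.
5. 3v - 3s = 3(14) - 3(17) = -9 — OK.
6. r * s = 7 * 17 = 119 — OK.
7. values 16, 8, 14 are pairwise distinct — OK.
8. w^2 + u^2 = 16^2 + 8^2 = 256 + 64 = 320 — OK.
9. |16 - 3| = 13 — OK.
10. min(16, 17, 3) = 3 — OK.
11. u = 8, not > 11; antecedent false, conditional vacuously true — OK.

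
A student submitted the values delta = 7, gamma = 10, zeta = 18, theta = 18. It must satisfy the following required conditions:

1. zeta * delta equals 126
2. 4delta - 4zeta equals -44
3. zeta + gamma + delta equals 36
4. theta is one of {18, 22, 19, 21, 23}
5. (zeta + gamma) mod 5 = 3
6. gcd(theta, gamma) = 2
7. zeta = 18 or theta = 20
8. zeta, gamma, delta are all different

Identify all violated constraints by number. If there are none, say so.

1. zeta * delta = 18 * 7 = 126  ✔
2. 4delta - 4zeta = 4(7) - 4(18) = -44  ✔
3. zeta + gamma + delta = 18 + 10 + 7 = 35, not 36  ✘
4. theta = 18 is in {18, 22, 19, 21, 23}  ✔
5. zeta + gamma = 28; 28 mod 5 = 3  ✔
6. gcd(18, 10) = 2  ✔
7. zeta = 18 = 18 (first disjunct)  ✔
8. values 18, 10, 7 are pairwise distinct  ✔

Violated: 3.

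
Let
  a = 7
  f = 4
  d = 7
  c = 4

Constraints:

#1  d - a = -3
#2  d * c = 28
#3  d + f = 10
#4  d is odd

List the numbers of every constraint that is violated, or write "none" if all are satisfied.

Violated: 1 and 3.

#1 d - a = 7 - 7 = 0, not -3 — violated.
#2 d * c = 7 * 4 = 28 — satisfied.
#3 d + f = 7 + 4 = 11, not 10 — violated.
#4 d = 7 is odd — satisfied.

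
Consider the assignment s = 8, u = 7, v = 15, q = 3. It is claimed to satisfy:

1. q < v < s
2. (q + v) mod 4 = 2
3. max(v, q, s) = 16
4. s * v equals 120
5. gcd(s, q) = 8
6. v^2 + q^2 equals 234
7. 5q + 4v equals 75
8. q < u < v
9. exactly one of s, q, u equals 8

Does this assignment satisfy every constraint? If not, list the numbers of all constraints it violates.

Constraints 1, 3, and 5 are violated.

1. values 3, 15, 8; v = 15 is not < s = 8  no
2. q + v = 18; 18 mod 4 = 2  yes
3. max(15, 3, 8) = 15, not 16  no
4. s * v = 8 * 15 = 120  yes
5. gcd(8, 3) = 1, not 8  no
6. v^2 + q^2 = 15^2 + 3^2 = 225 + 9 = 234  yes
7. 5q + 4v = 5(3) + 4(15) = 75  yes
8. values 3 < 7 < 15  yes
9. s=8, q=3, u=7; 1 of them equals 8  yes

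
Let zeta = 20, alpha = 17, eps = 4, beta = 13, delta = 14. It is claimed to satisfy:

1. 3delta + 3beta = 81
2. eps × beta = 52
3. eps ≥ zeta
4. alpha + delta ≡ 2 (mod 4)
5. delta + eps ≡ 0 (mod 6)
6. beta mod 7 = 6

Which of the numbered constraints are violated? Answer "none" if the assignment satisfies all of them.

Constraints 3, 4 are violated.

1. 3delta + 3beta = 3(14) + 3(13) = 81 — holds.
2. eps × beta = 4 × 13 = 52 — holds.
3. eps = 4, zeta = 20; 4 < 20 (want ≥) — fails.
4. alpha + delta = 31; 31 mod 4 = 3, not 2 — fails.
5. delta + eps = 18; 18 mod 6 = 0 — holds.
6. 13 mod 7 = 6 — holds.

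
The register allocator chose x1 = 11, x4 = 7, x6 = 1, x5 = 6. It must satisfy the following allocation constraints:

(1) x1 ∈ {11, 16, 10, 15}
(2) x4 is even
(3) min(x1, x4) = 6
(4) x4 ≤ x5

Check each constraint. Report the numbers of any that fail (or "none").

(1) x1 = 11 is in {11, 16, 10, 15}  ✓
(2) x4 = 7 is odd  ✗
(3) min(11, 7) = 7, not 6  ✗
(4) x4 = 7, x5 = 6; 7 > 6 (want ≤)  ✗

Violated: 2, 3, and 4.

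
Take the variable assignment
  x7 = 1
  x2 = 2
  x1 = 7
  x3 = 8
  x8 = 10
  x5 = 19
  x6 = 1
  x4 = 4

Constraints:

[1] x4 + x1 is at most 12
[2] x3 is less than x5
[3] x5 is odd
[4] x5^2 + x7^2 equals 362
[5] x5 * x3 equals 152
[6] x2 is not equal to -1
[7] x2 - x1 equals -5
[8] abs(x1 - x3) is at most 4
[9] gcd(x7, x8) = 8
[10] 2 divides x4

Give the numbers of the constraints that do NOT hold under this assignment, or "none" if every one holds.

Violated: 9.

[1] x4 + x1 = 4 + 7 = 11; 11 ≤ 12  OK
[2] x3 = 8, x5 = 19; 8 < 19  OK
[3] x5 = 19 is odd  OK
[4] x5^2 + x7^2 = 19^2 + 1^2 = 361 + 1 = 362  OK
[5] x5 * x3 = 19 * 8 = 152  OK
[6] x2 = 2, and 2 ≠ -1  OK
[7] x2 - x1 = 2 - 7 = -5  OK
[8] abs(7 - 8) = 1; 1 ≤ 4  OK
[9] gcd(1, 10) = 1, not 8  FAIL
[10] 4 / 2 = 2, so 2 divides 4  OK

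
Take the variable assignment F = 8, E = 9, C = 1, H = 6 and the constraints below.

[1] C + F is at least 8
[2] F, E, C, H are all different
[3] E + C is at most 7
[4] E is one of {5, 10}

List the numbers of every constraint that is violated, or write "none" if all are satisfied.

[1] C + F = 1 + 8 = 9; 9 ≥ 8 — OK.
[2] values 8, 9, 1, 6 are pairwise distinct — OK.
[3] E + C = 9 + 1 = 10; 10 > 7, bound 7 not met — violated.
[4] E = 9 is not in {5, 10} — violated.

No — constraints 3 and 4 are not satisfied.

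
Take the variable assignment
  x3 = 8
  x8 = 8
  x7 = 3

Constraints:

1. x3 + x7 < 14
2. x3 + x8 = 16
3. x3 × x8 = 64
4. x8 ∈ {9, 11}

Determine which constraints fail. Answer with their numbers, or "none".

1. x3 + x7 = 8 + 3 = 11; 11 < 14  holds
2. x3 + x8 = 8 + 8 = 16  holds
3. x3 × x8 = 8 × 8 = 64  holds
4. x8 = 8 is not in {9, 11}  fails

No — constraint 4 is not satisfied.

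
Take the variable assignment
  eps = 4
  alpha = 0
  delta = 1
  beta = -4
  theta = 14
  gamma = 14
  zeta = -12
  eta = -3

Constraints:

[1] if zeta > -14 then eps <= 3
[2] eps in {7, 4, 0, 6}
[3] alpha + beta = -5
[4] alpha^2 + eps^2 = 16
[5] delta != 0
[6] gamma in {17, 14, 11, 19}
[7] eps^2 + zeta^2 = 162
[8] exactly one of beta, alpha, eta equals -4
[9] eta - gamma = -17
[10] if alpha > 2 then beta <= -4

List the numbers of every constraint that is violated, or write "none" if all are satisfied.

Violated: 1, 3, 7.

[1] zeta = -12 > -14, so we need eps ≤ 3; but eps = 4 > 3 — violated.
[2] eps = 4 is in {7, 4, 0, 6} — OK.
[3] alpha + beta = 0 + (-4) = -4, not -5 — violated.
[4] alpha^2 + eps^2 = 0^2 + 4^2 = 0 + 16 = 16 — OK.
[5] delta = 1, and 1 ≠ 0 — OK.
[6] gamma = 14 is in {17, 14, 11, 19} — OK.
[7] eps^2 + zeta^2 = 4^2 + (-12)^2 = 16 + 144 = 160, not 162 — violated.
[8] beta=-4, alpha=0, eta=-3; 1 of them equals -4 — OK.
[9] eta - gamma = -3 - 14 = -17 — OK.
[10] alpha = 0, not > 2; antecedent false, conditional vacuously true — OK.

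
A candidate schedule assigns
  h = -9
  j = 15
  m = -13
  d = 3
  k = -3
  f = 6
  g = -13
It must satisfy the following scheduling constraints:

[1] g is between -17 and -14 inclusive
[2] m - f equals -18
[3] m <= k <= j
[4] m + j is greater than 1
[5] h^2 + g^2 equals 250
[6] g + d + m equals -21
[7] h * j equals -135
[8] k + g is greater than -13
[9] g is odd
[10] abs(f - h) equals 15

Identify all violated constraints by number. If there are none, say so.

[1] g = -13 is outside [-17, -14] — does not hold.
[2] m - f = -13 - 6 = -19, not -18 — does not hold.
[3] values -13 <= -3 <= 15 — holds.
[4] m + j = -13 + 15 = 2; 2 > 1 — holds.
[5] h^2 + g^2 = (-9)^2 + (-13)^2 = 81 + 169 = 250 — holds.
[6] g + d + m = -13 + 3 + (-13) = -23, not -21 — does not hold.
[7] h * j = -9 * 15 = -135 — holds.
[8] k + g = -3 + (-13) = -16; -16 ≤ -13, bound -13 not met — does not hold.
[9] g = -13 is odd — holds.
[10] abs(6 - (-9)) = 15 — holds.

Constraints 1, 2, 6, and 8 are violated.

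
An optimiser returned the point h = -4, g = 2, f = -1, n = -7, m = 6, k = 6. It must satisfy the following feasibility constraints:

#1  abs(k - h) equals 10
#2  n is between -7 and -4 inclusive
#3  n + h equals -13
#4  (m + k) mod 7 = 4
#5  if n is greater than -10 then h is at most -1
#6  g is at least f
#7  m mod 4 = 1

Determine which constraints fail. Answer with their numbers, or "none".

Constraints 3, 4, 7 do not hold.

#1 abs(6 - (-4)) = 10 — OK.
#2 n = -7 lies in [-7, -4] — OK.
#3 n + h = -7 + (-4) = -11, not -13 — violated.
#4 m + k = 12; 12 mod 7 = 5, not 4 — violated.
#5 n = -7 > -10, so we need h ≤ -1; h = -4 ≤ -1 — OK.
#6 g = 2, f = -1; 2 ≥ -1 — OK.
#7 6 mod 4 = 2, not 1 — violated.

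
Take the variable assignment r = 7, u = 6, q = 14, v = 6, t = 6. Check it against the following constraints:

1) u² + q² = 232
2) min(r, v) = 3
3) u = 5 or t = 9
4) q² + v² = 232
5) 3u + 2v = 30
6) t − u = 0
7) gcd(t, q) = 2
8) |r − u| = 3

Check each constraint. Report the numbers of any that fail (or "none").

Constraints 2, 3, and 8 are violated.

1) u² + q² = 6² + 14² = 36 + 196 = 232  yes
2) min(7, 6) = 6, not 3  no
3) u = 6 ≠ 5 and t = 6 ≠ 9; both disjuncts false  no
4) q² + v² = 14² + 6² = 196 + 36 = 232  yes
5) 3u + 2v = 3(6) + 2(6) = 30  yes
6) t − u = 6 − 6 = 0  yes
7) gcd(6, 14) = 2  yes
8) |7 − 6| = 1, not 3  no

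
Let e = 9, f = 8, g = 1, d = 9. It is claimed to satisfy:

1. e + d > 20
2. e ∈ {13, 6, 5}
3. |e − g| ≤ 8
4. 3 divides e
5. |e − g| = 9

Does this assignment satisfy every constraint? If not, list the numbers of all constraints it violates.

Constraints 1, 2, and 5 do not hold.

1. e + d = 9 + 9 = 18; 18 ≤ 20, bound 20 not met — fails.
2. e = 9 is not in {13, 6, 5} — fails.
3. |9 − 1| = 8; 8 ≤ 8 — holds.
4. 9 / 3 = 3, so 3 divides 9 — holds.
5. |9 − 1| = 8, not 9 — fails.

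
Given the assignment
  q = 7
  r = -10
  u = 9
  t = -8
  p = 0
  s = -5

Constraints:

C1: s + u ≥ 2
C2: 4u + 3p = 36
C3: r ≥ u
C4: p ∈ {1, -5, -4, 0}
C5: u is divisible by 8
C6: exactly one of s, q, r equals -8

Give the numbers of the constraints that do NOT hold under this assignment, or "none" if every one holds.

Constraints 3, 5, and 6 do not hold.

C1: s + u = -5 + 9 = 4; 4 ≥ 2 — OK.
C2: 4u + 3p = 4(9) + 3(0) = 36 — OK.
C3: r = -10, u = 9; -10 < 9 (want ≥) — violated.
C4: p = 0 is in {1, -5, -4, 0} — OK.
C5: 9 = 8×1 + 1, so 8 does not divide 9 — violated.
C6: s=-5, q=7, r=-10; 0 of them equal -8, not exactly one — violated.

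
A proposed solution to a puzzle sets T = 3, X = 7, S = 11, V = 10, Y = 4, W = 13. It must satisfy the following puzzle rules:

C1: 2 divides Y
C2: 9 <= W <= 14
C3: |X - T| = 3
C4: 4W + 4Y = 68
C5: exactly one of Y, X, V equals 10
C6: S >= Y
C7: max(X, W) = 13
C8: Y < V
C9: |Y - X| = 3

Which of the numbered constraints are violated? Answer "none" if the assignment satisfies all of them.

The assignment fails constraint 3.

C1: 4 / 2 = 2, so 2 divides 4 — satisfied.
C2: W = 13 lies in [9, 14] — satisfied.
C3: |7 - 3| = 4, not 3 — violated.
C4: 4W + 4Y = 4(13) + 4(4) = 68 — satisfied.
C5: Y=4, X=7, V=10; 1 of them equals 10 — satisfied.
C6: S = 11, Y = 4; 11 ≥ 4 — satisfied.
C7: max(7, 13) = 13 — satisfied.
C8: Y = 4, V = 10; 4 < 10 — satisfied.
C9: |4 - 7| = 3 — satisfied.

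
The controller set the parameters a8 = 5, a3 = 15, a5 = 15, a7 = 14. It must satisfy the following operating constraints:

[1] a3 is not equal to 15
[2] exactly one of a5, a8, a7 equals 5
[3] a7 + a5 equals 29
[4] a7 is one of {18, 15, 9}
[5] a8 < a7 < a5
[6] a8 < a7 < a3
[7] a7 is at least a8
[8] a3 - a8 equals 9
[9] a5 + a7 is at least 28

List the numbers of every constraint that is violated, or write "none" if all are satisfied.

Violated: 1, 4, 8.

[1] a3 = 15, but 15 is required to differ — violated.
[2] a5=15, a8=5, a7=14; 1 of them equals 5 — OK.
[3] a7 + a5 = 14 + 15 = 29 — OK.
[4] a7 = 14 is not in {18, 15, 9} — violated.
[5] values 5 < 14 < 15 — OK.
[6] values 5 < 14 < 15 — OK.
[7] a7 = 14, a8 = 5; 14 ≥ 5 — OK.
[8] a3 - a8 = 15 - 5 = 10, not 9 — violated.
[9] a5 + a7 = 15 + 14 = 29; 29 ≥ 28 — OK.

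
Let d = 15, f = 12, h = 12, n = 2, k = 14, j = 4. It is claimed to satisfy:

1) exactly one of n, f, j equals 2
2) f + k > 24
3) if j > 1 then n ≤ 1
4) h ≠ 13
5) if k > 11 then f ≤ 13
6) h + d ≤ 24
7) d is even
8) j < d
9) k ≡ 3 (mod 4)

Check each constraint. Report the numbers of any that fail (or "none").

1) n=2, f=12, j=4; 1 of them equals 2 — holds.
2) f + k = 12 + 14 = 26; 26 > 24 — holds.
3) j = 4 > 1, so we need n ≤ 1; but n = 2 > 1 — fails.
4) h = 12, and 12 ≠ 13 — holds.
5) k = 14 > 11, so we need f ≤ 13; f = 12 ≤ 13 — holds.
6) h + d = 12 + 15 = 27; 27 > 24, bound 24 not met — fails.
7) d = 15 is odd — fails.
8) j = 4, d = 15; 4 < 15 — holds.
9) 14 mod 4 = 2, not 3 — fails.

No — constraints 3, 6, 7, and 9 are not satisfied.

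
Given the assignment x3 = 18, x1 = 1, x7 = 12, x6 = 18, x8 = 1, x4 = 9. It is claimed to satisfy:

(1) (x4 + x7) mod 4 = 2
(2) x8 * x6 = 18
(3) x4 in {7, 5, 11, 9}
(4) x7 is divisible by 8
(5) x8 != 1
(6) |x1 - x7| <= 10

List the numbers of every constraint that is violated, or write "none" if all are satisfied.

The assignment fails constraints 1, 4, 5, 6.

(1) x4 + x7 = 21; 21 mod 4 = 1, not 2  FAIL
(2) x8 * x6 = 1 * 18 = 18  OK
(3) x4 = 9 is in {7, 5, 11, 9}  OK
(4) 12 = 8*1 + 4, so 8 does not divide 12  FAIL
(5) x8 = 1, but 1 is required to differ  FAIL
(6) |1 - 12| = 11; 11 > 10, exceeds bound 10  FAIL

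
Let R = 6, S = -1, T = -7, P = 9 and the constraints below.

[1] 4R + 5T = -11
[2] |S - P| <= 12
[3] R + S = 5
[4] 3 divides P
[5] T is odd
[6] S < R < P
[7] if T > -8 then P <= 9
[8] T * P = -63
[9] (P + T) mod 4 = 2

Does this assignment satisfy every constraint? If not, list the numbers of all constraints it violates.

Yes — all constraints hold.

[1] 4R + 5T = 4(6) + 5(-7) = -11 — holds.
[2] |-1 - 9| = 10; 10 ≤ 12 — holds.
[3] R + S = 6 + (-1) = 5 — holds.
[4] 9 / 3 = 3, so 3 divides 9 — holds.
[5] T = -7 is odd — holds.
[6] values -1 < 6 < 9 — holds.
[7] T = -7 > -8, so we need P ≤ 9; P = 9 ≤ 9 — holds.
[8] T * P = -7 * 9 = -63 — holds.
[9] P + T = 2; 2 mod 4 = 2 — holds.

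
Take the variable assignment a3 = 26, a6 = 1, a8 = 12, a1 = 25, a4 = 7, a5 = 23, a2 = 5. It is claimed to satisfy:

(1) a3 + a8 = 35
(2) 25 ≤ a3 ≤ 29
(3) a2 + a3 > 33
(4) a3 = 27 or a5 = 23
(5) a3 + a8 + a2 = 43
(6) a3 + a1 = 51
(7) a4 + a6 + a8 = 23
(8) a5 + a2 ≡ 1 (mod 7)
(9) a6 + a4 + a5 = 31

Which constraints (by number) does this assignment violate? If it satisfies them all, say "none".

The assignment fails constraints 1, 3, 7, and 8.

(1) a3 + a8 = 26 + 12 = 38, not 35  ✘
(2) a3 = 26 lies in [25, 29]  ✔
(3) a2 + a3 = 5 + 26 = 31; 31 ≤ 33, bound 33 not met  ✘
(4) a3 = 26 ≠ 27, but a5 = 23 = 23 (second disjunct)  ✔
(5) a3 + a8 + a2 = 26 + 12 + 5 = 43  ✔
(6) a3 + a1 = 26 + 25 = 51  ✔
(7) a4 + a6 + a8 = 7 + 1 + 12 = 20, not 23  ✘
(8) a5 + a2 = 28; 28 mod 7 = 0, not 1  ✘
(9) a6 + a4 + a5 = 1 + 7 + 23 = 31  ✔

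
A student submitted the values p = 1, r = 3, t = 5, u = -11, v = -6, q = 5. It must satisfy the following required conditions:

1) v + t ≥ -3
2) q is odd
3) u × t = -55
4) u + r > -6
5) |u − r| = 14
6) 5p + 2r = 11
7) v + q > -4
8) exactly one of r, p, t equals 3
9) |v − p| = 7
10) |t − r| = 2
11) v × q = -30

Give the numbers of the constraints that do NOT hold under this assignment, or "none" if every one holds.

1) v + t = -6 + 5 = -1; -1 ≥ -3 — OK.
2) q = 5 is odd — OK.
3) u × t = -11 × 5 = -55 — OK.
4) u + r = -11 + 3 = -8; -8 ≤ -6, bound -6 not met — violated.
5) |-11 − 3| = 14 — OK.
6) 5p + 2r = 5(1) + 2(3) = 11 — OK.
7) v + q = -6 + 5 = -1; -1 > -4 — OK.
8) r=3, p=1, t=5; 1 of them equals 3 — OK.
9) |-6 − 1| = 7 — OK.
10) |5 − 3| = 2 — OK.
11) v × q = -6 × 5 = -30 — OK.

Constraint 4 is violated.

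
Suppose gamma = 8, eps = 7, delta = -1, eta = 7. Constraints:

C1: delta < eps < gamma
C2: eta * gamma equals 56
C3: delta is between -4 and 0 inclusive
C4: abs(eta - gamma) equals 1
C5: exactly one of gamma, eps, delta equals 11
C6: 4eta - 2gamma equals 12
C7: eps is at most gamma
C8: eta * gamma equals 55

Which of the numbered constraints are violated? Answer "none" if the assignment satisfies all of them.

C1: values -1 < 7 < 8  ✓
C2: eta * gamma = 7 * 8 = 56  ✓
C3: delta = -1 lies in [-4, 0]  ✓
C4: abs(7 - 8) = 1  ✓
C5: gamma=8, eps=7, delta=-1; 0 of them equal 11, not exactly one  ✗
C6: 4eta - 2gamma = 4(7) - 2(8) = 12  ✓
C7: eps = 7, gamma = 8; 7 ≤ 8  ✓
C8: eta * gamma = 7 * 8 = 56, not 55  ✗

The assignment fails constraints 5 and 8.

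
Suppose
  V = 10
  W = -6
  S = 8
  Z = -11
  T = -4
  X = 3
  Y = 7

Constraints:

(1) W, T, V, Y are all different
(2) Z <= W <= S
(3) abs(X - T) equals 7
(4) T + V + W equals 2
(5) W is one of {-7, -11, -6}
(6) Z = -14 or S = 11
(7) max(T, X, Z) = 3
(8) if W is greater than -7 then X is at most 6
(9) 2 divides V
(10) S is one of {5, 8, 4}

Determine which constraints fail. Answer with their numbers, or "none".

(1) values -6, -4, 10, 7 are pairwise distinct — holds.
(2) values -11 <= -6 <= 8 — holds.
(3) abs(3 - (-4)) = 7 — holds.
(4) T + V + W = -4 + 10 + (-6) = 0, not 2 — does not hold.
(5) W = -6 is in {-7, -11, -6} — holds.
(6) Z = -11 ≠ -14 and S = 8 ≠ 11; both disjuncts false — does not hold.
(7) max(-4, 3, -11) = 3 — holds.
(8) W = -6 > -7, so we need X ≤ 6; X = 3 ≤ 6 — holds.
(9) 10 / 2 = 5, so 2 divides 10 — holds.
(10) S = 8 is in {5, 8, 4} — holds.

Constraints 4 and 6 do not hold.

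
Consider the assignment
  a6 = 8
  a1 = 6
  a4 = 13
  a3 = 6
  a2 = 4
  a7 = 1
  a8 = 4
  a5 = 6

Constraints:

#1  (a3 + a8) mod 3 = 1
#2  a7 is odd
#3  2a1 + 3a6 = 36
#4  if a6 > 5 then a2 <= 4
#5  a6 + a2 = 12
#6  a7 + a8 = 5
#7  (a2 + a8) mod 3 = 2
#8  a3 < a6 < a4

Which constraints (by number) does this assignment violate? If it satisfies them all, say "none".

None — every constraint holds.

#1 a3 + a8 = 10; 10 mod 3 = 1  yes
#2 a7 = 1 is odd  yes
#3 2a1 + 3a6 = 2(6) + 3(8) = 36  yes
#4 a6 = 8 > 5, so we need a2 ≤ 4; a2 = 4 ≤ 4  yes
#5 a6 + a2 = 8 + 4 = 12  yes
#6 a7 + a8 = 1 + 4 = 5  yes
#7 a2 + a8 = 8; 8 mod 3 = 2  yes
#8 values 6 < 8 < 13  yes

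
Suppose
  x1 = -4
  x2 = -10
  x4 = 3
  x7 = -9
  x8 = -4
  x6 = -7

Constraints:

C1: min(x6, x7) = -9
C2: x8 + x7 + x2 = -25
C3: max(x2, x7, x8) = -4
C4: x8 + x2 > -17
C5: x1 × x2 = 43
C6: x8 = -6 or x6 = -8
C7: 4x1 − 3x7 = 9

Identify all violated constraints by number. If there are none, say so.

Constraints 2, 5, 6, and 7 are violated.

C1: min(-7, -9) = -9  OK
C2: x8 + x7 + x2 = -4 + (-9) + (-10) = -23, not -25  FAIL
C3: max(-10, -9, -4) = -4  OK
C4: x8 + x2 = -4 + (-10) = -14; -14 > -17  OK
C5: x1 × x2 = -4 × (-10) = 40, not 43  FAIL
C6: x8 = -4 ≠ -6 and x6 = -7 ≠ -8; both disjuncts false  FAIL
C7: 4x1 − 3x7 = 4(-4) − 3(-9) = 11, not 9  FAIL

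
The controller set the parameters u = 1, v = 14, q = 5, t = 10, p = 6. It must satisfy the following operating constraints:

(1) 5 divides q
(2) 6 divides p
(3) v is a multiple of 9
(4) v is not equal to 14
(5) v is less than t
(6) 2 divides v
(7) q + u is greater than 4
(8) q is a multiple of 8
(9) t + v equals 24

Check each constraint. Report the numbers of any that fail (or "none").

(1) 5 / 5 = 1, so 5 divides 5 — satisfied.
(2) 6 / 6 = 1, so 6 divides 6 — satisfied.
(3) 14 = 9*1 + 5, so 9 does not divide 14 — violated.
(4) v = 14, but 14 is required to differ — violated.
(5) v = 14, t = 10; 14 ≥ 10 (want <) — violated.
(6) 14 / 2 = 7, so 2 divides 14 — satisfied.
(7) q + u = 5 + 1 = 6; 6 > 4 — satisfied.
(8) 5 = 8*0 + 5, so 8 does not divide 5 — violated.
(9) t + v = 10 + 14 = 24 — satisfied.

The assignment fails constraints 3, 4, 5, and 8.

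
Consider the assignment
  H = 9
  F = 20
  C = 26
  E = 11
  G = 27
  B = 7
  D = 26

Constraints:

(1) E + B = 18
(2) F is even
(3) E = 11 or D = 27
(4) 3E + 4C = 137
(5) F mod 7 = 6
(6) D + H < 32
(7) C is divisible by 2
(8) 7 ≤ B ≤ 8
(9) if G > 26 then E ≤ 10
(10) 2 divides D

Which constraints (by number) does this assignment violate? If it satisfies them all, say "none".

(1) E + B = 11 + 7 = 18  OK
(2) F = 20 is even  OK
(3) E = 11 = 11 (first disjunct)  OK
(4) 3E + 4C = 3(11) + 4(26) = 137  OK
(5) 20 mod 7 = 6  OK
(6) D + H = 26 + 9 = 35; 35 ≥ 32, bound 32 not met  FAIL
(7) 26 / 2 = 13, so 2 divides 26  OK
(8) B = 7 lies in [7, 8]  OK
(9) G = 27 > 26, so we need E ≤ 10; but E = 11 > 10  FAIL
(10) 26 / 2 = 13, so 2 divides 26  OK

Constraints 6, 9 do not hold.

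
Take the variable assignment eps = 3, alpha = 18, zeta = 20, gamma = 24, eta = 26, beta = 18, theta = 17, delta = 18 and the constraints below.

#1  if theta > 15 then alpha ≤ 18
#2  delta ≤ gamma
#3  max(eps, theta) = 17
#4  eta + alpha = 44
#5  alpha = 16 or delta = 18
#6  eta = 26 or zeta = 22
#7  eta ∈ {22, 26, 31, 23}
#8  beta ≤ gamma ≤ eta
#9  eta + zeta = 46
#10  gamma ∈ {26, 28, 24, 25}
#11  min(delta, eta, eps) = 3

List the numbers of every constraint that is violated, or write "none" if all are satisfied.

#1 theta = 17 > 15, so we need alpha ≤ 18; alpha = 18 ≤ 18  ✔
#2 delta = 18, gamma = 24; 18 ≤ 24  ✔
#3 max(3, 17) = 17  ✔
#4 eta + alpha = 26 + 18 = 44  ✔
#5 alpha = 18 ≠ 16, but delta = 18 = 18 (second disjunct)  ✔
#6 eta = 26 = 26 (first disjunct)  ✔
#7 eta = 26 is in {22, 26, 31, 23}  ✔
#8 values 18 ≤ 24 ≤ 26  ✔
#9 eta + zeta = 26 + 20 = 46  ✔
#10 gamma = 24 is in {26, 28, 24, 25}  ✔
#11 min(18, 26, 3) = 3  ✔

All constraints are satisfied.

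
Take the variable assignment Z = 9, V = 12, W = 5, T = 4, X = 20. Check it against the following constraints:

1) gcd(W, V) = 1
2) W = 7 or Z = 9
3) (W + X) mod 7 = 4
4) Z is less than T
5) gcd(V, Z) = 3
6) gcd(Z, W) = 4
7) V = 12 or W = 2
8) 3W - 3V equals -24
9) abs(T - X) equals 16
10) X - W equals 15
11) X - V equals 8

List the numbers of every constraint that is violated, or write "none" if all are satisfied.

1) gcd(5, 12) = 1 — OK.
2) W = 5 ≠ 7, but Z = 9 = 9 (second disjunct) — OK.
3) W + X = 25; 25 mod 7 = 4 — OK.
4) Z = 9, T = 4; 9 ≥ 4 (want <) — violated.
5) gcd(12, 9) = 3 — OK.
6) gcd(9, 5) = 1, not 4 — violated.
7) V = 12 = 12 (first disjunct) — OK.
8) 3W - 3V = 3(5) - 3(12) = -21, not -24 — violated.
9) abs(4 - 20) = 16 — OK.
10) X - W = 20 - 5 = 15 — OK.
11) X - V = 20 - 12 = 8 — OK.

Violated: 4, 6, and 8.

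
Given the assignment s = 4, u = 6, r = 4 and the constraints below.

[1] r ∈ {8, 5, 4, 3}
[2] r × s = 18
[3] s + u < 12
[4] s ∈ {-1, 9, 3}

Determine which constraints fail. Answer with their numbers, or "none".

The assignment fails constraints 2, 4.

[1] r = 4 is in {8, 5, 4, 3}  ✓
[2] r × s = 4 × 4 = 16, not 18  ✗
[3] s + u = 4 + 6 = 10; 10 < 12  ✓
[4] s = 4 is not in {-1, 9, 3}  ✗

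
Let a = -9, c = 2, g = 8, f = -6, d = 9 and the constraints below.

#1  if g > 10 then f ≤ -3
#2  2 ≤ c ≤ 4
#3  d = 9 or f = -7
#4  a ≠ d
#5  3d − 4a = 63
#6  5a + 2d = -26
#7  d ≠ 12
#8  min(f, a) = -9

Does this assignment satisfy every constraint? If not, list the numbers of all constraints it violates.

Constraint 6 does not hold.

#1 g = 8, not > 10; antecedent false, conditional vacuously true  holds
#2 c = 2 lies in [2, 4]  holds
#3 d = 9 = 9 (first disjunct)  holds
#4 a = -9, d = 9; distinct  holds
#5 3d − 4a = 3(9) − 4(-9) = 63  holds
#6 5a + 2d = 5(-9) + 2(9) = -27, not -26  fails
#7 d = 9, and 9 ≠ 12  holds
#8 min(-6, -9) = -9  holds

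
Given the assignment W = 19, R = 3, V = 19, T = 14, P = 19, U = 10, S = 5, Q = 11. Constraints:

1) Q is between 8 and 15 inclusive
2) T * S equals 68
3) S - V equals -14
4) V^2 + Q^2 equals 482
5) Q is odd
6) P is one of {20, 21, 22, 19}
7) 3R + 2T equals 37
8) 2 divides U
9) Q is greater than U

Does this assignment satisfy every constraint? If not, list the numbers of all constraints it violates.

1) Q = 11 lies in [8, 15] — holds.
2) T * S = 14 * 5 = 70, not 68 — fails.
3) S - V = 5 - 19 = -14 — holds.
4) V^2 + Q^2 = 19^2 + 11^2 = 361 + 121 = 482 — holds.
5) Q = 11 is odd — holds.
6) P = 19 is in {20, 21, 22, 19} — holds.
7) 3R + 2T = 3(3) + 2(14) = 37 — holds.
8) 10 / 2 = 5, so 2 divides 10 — holds.
9) Q = 11, U = 10; 11 > 10 — holds.

Constraint 2 is violated.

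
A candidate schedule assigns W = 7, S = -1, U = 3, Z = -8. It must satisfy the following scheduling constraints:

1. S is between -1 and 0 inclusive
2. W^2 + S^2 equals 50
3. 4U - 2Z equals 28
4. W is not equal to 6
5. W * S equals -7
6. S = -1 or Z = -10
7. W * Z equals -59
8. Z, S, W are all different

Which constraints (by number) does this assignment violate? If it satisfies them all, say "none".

1. S = -1 lies in [-1, 0] — holds.
2. W^2 + S^2 = 7^2 + (-1)^2 = 49 + 1 = 50 — holds.
3. 4U - 2Z = 4(3) - 2(-8) = 28 — holds.
4. W = 7, and 7 ≠ 6 — holds.
5. W * S = 7 * (-1) = -7 — holds.
6. S = -1 = -1 (first disjunct) — holds.
7. W * Z = 7 * (-8) = -56, not -59 — does not hold.
8. values -8, -1, 7 are pairwise distinct — holds.

Violated: 7.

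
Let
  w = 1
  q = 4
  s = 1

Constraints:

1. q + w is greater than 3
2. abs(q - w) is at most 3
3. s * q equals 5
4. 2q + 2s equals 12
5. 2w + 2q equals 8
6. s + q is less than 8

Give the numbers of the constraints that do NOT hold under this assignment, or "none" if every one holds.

Violated: 3, 4, and 5.

1. q + w = 4 + 1 = 5; 5 > 3 — holds.
2. abs(4 - 1) = 3; 3 ≤ 3 — holds.
3. s * q = 1 * 4 = 4, not 5 — fails.
4. 2q + 2s = 2(4) + 2(1) = 10, not 12 — fails.
5. 2w + 2q = 2(1) + 2(4) = 10, not 8 — fails.
6. s + q = 1 + 4 = 5; 5 < 8 — holds.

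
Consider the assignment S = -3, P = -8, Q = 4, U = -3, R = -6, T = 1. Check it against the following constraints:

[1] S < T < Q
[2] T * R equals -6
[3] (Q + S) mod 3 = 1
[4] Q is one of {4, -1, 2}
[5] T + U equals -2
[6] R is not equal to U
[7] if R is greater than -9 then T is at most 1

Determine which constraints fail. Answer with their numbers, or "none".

[1] values -3 < 1 < 4  ✔
[2] T * R = 1 * (-6) = -6  ✔
[3] Q + S = 1; 1 mod 3 = 1  ✔
[4] Q = 4 is in {4, -1, 2}  ✔
[5] T + U = 1 + (-3) = -2  ✔
[6] R = -6, U = -3; distinct  ✔
[7] R = -6 > -9, so we need T ≤ 1; T = 1 ≤ 1  ✔

The assignment satisfies every constraint.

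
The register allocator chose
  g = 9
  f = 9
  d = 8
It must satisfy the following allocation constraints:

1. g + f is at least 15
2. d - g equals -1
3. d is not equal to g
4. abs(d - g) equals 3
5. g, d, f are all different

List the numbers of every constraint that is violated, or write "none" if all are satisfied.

1. g + f = 9 + 9 = 18; 18 ≥ 15  OK
2. d - g = 8 - 9 = -1  OK
3. d = 8, g = 9; distinct  OK
4. abs(8 - 9) = 1, not 3  FAIL
5. g = f = 9, not all different  FAIL

The assignment fails constraints 4 and 5.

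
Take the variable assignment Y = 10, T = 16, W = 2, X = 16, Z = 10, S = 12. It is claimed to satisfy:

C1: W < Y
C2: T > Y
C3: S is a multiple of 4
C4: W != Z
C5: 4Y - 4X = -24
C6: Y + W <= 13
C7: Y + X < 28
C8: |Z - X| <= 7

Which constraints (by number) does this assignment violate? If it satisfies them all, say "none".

All constraints are satisfied.

C1: W = 2, Y = 10; 2 < 10 — OK.
C2: T = 16, Y = 10; 16 > 10 — OK.
C3: 12 / 4 = 3, so 4 divides 12 — OK.
C4: W = 2, Z = 10; distinct — OK.
C5: 4Y - 4X = 4(10) - 4(16) = -24 — OK.
C6: Y + W = 10 + 2 = 12; 12 ≤ 13 — OK.
C7: Y + X = 10 + 16 = 26; 26 < 28 — OK.
C8: |10 - 16| = 6; 6 ≤ 7 — OK.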